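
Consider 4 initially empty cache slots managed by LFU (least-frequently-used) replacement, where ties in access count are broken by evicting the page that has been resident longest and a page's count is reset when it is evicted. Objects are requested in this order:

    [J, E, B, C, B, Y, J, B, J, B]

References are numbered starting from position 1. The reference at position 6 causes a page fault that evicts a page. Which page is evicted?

pos 1: J → fault, frames [J]
pos 2: E → fault, frames [J, E]
pos 3: B → fault, frames [J, E, B]
pos 4: C → fault, frames [J, E, B, C]
pos 5: B → hit
pos 6: Y → fault, evict J, frames [E, B, C, Y]
At position 6, page J is evicted.

J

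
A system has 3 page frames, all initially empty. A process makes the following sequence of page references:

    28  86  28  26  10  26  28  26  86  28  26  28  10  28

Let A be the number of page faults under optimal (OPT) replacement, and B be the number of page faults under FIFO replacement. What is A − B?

-3

Under OPT: F F . F F . . . F . . . F . → 6 faults.
Under FIFO: F F . F F . F . F . F . F F → 9 faults.
A − B = 6 − 9 = -3.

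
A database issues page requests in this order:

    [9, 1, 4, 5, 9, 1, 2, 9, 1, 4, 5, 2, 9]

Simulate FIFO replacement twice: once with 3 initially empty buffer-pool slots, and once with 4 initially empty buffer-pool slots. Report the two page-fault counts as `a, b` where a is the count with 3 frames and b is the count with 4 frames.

3 frames: F F F F F F F . . F F . F → 10 faults.
4 frames: F F F F . . F F F F F F F → 11 faults.
11 > 10: adding a frame increased faults — Belady's anomaly.

10, 11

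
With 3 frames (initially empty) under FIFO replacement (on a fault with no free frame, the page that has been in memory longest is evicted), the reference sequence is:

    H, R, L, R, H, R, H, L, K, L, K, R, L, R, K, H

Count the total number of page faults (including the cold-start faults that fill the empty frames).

H: miss, frames (H)
R: miss, frames (H R)
L: miss, frames (H R L)
R: hit
H: hit
R: hit
H: hit
L: hit
K: miss, evict H, frames (R L K)
L: hit
K: hit
R: hit
L: hit
R: hit
K: hit
H: miss, evict R, frames (L K H)
Page faults: 5.

5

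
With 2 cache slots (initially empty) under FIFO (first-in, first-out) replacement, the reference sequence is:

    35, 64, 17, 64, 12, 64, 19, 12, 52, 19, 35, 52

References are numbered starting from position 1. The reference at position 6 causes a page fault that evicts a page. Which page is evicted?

pos 1: 35 → miss, frames [35]
pos 2: 64 → miss, frames [35, 64]
pos 3: 17 → miss, evict 35, frames [64, 17]
pos 4: 64 → hit
pos 5: 12 → miss, evict 64, frames [17, 12]
pos 6: 64 → miss, evict 17, frames [12, 64]
At position 6, page 17 is evicted.

17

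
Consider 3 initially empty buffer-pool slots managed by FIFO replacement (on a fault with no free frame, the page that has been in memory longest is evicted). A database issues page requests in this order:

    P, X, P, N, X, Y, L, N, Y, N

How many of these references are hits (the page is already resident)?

5

P: miss, frames (P)
X: miss, frames (P X)
P: hit
N: miss, frames (P X N)
X: hit
Y: miss, evict P, frames (X N Y)
L: miss, evict X, frames (N Y L)
N: hit
Y: hit
N: hit
Hits: 5.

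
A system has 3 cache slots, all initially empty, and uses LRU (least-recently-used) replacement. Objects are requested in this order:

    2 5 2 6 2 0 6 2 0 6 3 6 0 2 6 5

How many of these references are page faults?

7

2: miss, frames {2}
5: miss, frames {2,5}
2: hit
6: miss, frames {5,2,6}
2: hit
0: miss, evict 5, frames {6,2,0}
6: hit
2: hit
0: hit
6: hit
3: miss, evict 2, frames {0,6,3}
6: hit
0: hit
2: miss, evict 3, frames {6,0,2}
6: hit
5: miss, evict 0, frames {2,6,5}
Page faults: 7.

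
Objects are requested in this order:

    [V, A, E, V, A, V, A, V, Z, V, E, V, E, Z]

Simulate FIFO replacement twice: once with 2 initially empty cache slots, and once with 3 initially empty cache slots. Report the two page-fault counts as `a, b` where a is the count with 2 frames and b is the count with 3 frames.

2 frames: F F F F F . . . F F F . . F → 9 faults.
3 frames: F F F . . . . . F F . . . . → 5 faults.
5 < 9: adding a frame reduced faults, as is typical.

9, 5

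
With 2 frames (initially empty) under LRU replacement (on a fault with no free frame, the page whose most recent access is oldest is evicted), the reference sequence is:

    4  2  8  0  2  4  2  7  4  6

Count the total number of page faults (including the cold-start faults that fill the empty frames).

9

4: miss, frames {4}
2: miss, frames {4,2}
8: miss, evict 4, frames {2,8}
0: miss, evict 2, frames {8,0}
2: miss, evict 8, frames {0,2}
4: miss, evict 0, frames {2,4}
2: hit
7: miss, evict 4, frames {2,7}
4: miss, evict 2, frames {7,4}
6: miss, evict 7, frames {4,6}
Page faults: 9.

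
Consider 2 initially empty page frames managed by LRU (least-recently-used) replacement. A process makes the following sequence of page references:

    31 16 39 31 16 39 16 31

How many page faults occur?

31: fault, frames [31]
16: fault, frames [31, 16]
39: fault, evict 31, frames [16, 39]
31: fault, evict 16, frames [39, 31]
16: fault, evict 39, frames [31, 16]
39: fault, evict 31, frames [16, 39]
16: hit
31: fault, evict 39, frames [16, 31]
Page faults: 7.

7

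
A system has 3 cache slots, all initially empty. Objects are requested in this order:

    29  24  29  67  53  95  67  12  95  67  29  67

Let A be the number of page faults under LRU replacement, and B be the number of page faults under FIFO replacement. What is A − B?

Under LRU: F F . F F F . F . . F . → 7 faults.
Under FIFO: F F . F F F . F . F F . → 8 faults.
A − B = 7 − 8 = -1.

-1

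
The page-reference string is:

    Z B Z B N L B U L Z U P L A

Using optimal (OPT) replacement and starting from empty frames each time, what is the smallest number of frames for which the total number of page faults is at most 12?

2

f=1: 14 faults
f=2: 9 faults
f=3: 7 faults
f=4: 7 faults
f=5: 7 faults
f=6: 7 faults
f=7: 7 faults
Smallest f with faults ≤ 12 is 2.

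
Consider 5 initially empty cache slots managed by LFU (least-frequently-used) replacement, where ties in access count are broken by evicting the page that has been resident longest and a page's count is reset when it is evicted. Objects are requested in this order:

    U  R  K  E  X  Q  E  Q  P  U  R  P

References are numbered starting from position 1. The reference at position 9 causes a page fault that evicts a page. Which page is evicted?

R

pos 1: U → miss, frames (U)
pos 2: R → miss, frames (U R)
pos 3: K → miss, frames (U R K)
pos 4: E → miss, frames (U R K E)
pos 5: X → miss, frames (U R K E X)
pos 6: Q → miss, evict U, frames (R K E X Q)
pos 7: E → hit
pos 8: Q → hit
pos 9: P → miss, evict R, frames (K E X Q P)
At position 9, page R is evicted.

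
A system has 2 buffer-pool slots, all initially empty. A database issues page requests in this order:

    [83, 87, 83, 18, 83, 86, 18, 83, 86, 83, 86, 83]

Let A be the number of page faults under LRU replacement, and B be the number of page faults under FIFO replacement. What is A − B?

-1

Under LRU: F F . F . F F F F . . . → 7 faults.
Under FIFO: F F . F F F F F F . . . → 8 faults.
A − B = 7 − 8 = -1.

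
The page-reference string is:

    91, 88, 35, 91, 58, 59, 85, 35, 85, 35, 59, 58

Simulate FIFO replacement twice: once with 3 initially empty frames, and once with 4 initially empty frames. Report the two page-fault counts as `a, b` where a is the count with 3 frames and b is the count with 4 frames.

8, 6

3 frames: F F F . F F F F . . . F → 8 faults.
4 frames: F F F . F F F . . . . . → 6 faults.
6 < 8: adding a frame reduced faults, as is typical.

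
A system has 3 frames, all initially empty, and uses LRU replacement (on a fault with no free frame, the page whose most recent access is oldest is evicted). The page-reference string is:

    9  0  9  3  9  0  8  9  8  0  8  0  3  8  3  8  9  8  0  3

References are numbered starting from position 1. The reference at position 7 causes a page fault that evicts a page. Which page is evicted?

pos 1: 9: fault, frames [9]
pos 2: 0: fault, frames [9, 0]
pos 3: 9: hit
pos 4: 3: fault, frames [0, 9, 3]
pos 5: 9: hit
pos 6: 0: hit
pos 7: 8: fault, evict 3, frames [9, 0, 8]
At position 7, page 3 is evicted.

3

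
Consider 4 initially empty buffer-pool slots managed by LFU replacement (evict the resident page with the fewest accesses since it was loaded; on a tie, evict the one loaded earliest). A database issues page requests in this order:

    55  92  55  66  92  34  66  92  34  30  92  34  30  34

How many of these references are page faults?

55: miss, frames {55}
92: miss, frames {55,92}
55: hit
66: miss, frames {55,92,66}
92: hit
34: miss, frames {55,92,66,34}
66: hit
92: hit
34: hit
30: miss, evict 55, frames {92,66,34,30}
92: hit
34: hit
30: hit
34: hit
Page faults: 5.

5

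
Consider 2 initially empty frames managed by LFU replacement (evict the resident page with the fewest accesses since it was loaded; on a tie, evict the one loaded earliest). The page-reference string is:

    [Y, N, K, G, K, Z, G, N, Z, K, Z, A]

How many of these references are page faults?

Y -> miss, frames [Y]
N -> miss, frames [Y, N]
K -> miss, evict Y, frames [N, K]
G -> miss, evict N, frames [K, G]
K -> hit
Z -> miss, evict G, frames [K, Z]
G -> miss, evict Z, frames [K, G]
N -> miss, evict G, frames [K, N]
Z -> miss, evict N, frames [K, Z]
K -> hit
Z -> hit
A -> miss, evict Z, frames [K, A]
Page faults: 9.

9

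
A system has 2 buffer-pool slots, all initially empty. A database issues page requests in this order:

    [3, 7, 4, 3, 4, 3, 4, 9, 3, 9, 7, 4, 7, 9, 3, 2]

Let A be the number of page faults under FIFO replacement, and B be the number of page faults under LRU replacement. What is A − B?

-1

Under FIFO: F F F F . . . F . . F F . F F F → 10 faults.
Under LRU: F F F F . . . F F . F F . F F F → 11 faults.
A − B = 10 − 11 = -1.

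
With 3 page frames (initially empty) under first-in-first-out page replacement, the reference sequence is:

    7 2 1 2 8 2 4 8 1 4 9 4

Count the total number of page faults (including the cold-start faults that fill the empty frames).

7 → miss, frames {7}
2 → miss, frames {7,2}
1 → miss, frames {7,2,1}
2 → hit
8 → miss, evict 7, frames {2,1,8}
2 → hit
4 → miss, evict 2, frames {1,8,4}
8 → hit
1 → hit
4 → hit
9 → miss, evict 1, frames {8,4,9}
4 → hit
Page faults: 6.

6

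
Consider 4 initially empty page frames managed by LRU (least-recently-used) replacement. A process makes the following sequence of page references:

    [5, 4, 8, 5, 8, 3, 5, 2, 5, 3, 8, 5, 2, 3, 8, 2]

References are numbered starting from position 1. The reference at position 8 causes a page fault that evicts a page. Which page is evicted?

pos 1: 5: miss, frames {5}
pos 2: 4: miss, frames {5,4}
pos 3: 8: miss, frames {5,4,8}
pos 4: 5: hit
pos 5: 8: hit
pos 6: 3: miss, frames {4,5,8,3}
pos 7: 5: hit
pos 8: 2: miss, evict 4, frames {8,3,5,2}
At position 8, page 4 is evicted.

4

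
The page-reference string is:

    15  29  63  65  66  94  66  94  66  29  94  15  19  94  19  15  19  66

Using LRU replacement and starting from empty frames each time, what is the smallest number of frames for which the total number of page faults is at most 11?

f=1: 18 faults
f=2: 13 faults
f=3: 10 faults
f=4: 10 faults
f=5: 8 faults
f=6: 7 faults
f=7: 7 faults
Smallest f with faults ≤ 11 is 3.

3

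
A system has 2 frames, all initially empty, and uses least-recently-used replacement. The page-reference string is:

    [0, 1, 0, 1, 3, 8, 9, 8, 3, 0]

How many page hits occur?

0 -> fault, frames {0}
1 -> fault, frames {0,1}
0 -> hit
1 -> hit
3 -> fault, evict 0, frames {1,3}
8 -> fault, evict 1, frames {3,8}
9 -> fault, evict 3, frames {8,9}
8 -> hit
3 -> fault, evict 9, frames {8,3}
0 -> fault, evict 8, frames {3,0}
Hits: 3.

3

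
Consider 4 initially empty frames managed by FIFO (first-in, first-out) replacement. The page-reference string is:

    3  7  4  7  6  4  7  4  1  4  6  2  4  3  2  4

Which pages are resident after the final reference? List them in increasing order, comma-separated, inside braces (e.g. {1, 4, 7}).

3 -> miss, frames [3]
7 -> miss, frames [3, 7]
4 -> miss, frames [3, 7, 4]
7 -> hit
6 -> miss, frames [3, 7, 4, 6]
4 -> hit
7 -> hit
4 -> hit
1 -> miss, evict 3, frames [7, 4, 6, 1]
4 -> hit
6 -> hit
2 -> miss, evict 7, frames [4, 6, 1, 2]
4 -> hit
3 -> miss, evict 4, frames [6, 1, 2, 3]
2 -> hit
4 -> miss, evict 6, frames [1, 2, 3, 4]

{1, 2, 3, 4}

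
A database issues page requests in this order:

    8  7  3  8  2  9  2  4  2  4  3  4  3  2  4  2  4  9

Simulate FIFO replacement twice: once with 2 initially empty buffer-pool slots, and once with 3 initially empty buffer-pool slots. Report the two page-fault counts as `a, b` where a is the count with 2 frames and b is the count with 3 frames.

2 frames: F F F F F F . F F . F F . F . . . F → 12 faults.
3 frames: F F F . F F . F . . F . . F . . . F → 9 faults.
9 < 12: adding a frame reduced faults, as is typical.

12, 9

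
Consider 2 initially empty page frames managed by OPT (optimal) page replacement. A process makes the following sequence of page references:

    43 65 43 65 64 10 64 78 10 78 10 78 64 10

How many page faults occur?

6

43: miss, frames [43]
65: miss, frames [43, 65]
43: hit
65: hit
64: miss, evict 65, frames [43, 64]
10: miss, evict 43, frames [64, 10]
64: hit
78: miss, evict 64, frames [10, 78]
10: hit
78: hit
10: hit
78: hit
64: miss, evict 78, frames [10, 64]
10: hit
Page faults: 6.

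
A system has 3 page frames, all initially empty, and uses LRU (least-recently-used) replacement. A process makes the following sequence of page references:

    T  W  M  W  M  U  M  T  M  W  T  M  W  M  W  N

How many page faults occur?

T -> fault, frames (T)
W -> fault, frames (T W)
M -> fault, frames (T W M)
W -> hit
M -> hit
U -> fault, evict T, frames (W M U)
M -> hit
T -> fault, evict W, frames (U M T)
M -> hit
W -> fault, evict U, frames (T M W)
T -> hit
M -> hit
W -> hit
M -> hit
W -> hit
N -> fault, evict T, frames (M W N)
Page faults: 7.

7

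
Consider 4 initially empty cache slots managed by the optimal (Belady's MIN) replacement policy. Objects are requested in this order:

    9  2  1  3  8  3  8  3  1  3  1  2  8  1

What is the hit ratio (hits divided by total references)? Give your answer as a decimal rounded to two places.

9: miss, frames (9)
2: miss, frames (9 2)
1: miss, frames (9 2 1)
3: miss, frames (9 2 1 3)
8: miss, evict 9, frames (2 1 3 8)
3: hit
8: hit
3: hit
1: hit
3: hit
1: hit
2: hit
8: hit
1: hit
Hits: 9 of 14 references → 9/14 = 0.6429.

0.64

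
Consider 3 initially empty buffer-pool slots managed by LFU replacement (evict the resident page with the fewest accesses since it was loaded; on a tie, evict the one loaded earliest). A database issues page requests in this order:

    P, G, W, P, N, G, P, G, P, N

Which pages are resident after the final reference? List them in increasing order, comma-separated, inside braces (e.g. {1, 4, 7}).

{G, N, P}

P -> miss, frames {P}
G -> miss, frames {P,G}
W -> miss, frames {P,G,W}
P -> hit
N -> miss, evict G, frames {P,W,N}
G -> miss, evict W, frames {P,N,G}
P -> hit
G -> hit
P -> hit
N -> hit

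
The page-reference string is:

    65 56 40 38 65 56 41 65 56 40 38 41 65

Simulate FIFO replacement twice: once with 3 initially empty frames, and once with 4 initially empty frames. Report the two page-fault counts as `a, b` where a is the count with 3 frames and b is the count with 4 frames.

10, 11

3 frames: F F F F F F F . . F F . F → 10 faults.
4 frames: F F F F . . F F F F F F F → 11 faults.
11 > 10: adding a frame increased faults — Belady's anomaly.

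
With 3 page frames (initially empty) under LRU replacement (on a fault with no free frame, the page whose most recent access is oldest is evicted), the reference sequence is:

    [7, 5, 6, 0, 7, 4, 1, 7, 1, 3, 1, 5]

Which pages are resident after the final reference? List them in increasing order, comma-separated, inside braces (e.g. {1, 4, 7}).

7: miss, frames {7}
5: miss, frames {7,5}
6: miss, frames {7,5,6}
0: miss, evict 7, frames {5,6,0}
7: miss, evict 5, frames {6,0,7}
4: miss, evict 6, frames {0,7,4}
1: miss, evict 0, frames {7,4,1}
7: hit
1: hit
3: miss, evict 4, frames {7,1,3}
1: hit
5: miss, evict 7, frames {3,1,5}

{1, 3, 5}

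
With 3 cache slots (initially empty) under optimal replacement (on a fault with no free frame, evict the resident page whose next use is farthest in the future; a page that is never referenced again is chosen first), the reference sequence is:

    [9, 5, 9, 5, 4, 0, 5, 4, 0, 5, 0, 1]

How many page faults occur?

5

9 → fault, frames {9}
5 → fault, frames {9,5}
9 → hit
5 → hit
4 → fault, frames {9,5,4}
0 → fault, evict 9, frames {5,4,0}
5 → hit
4 → hit
0 → hit
5 → hit
0 → hit
1 → fault, evict 0, frames {5,4,1}
Page faults: 5.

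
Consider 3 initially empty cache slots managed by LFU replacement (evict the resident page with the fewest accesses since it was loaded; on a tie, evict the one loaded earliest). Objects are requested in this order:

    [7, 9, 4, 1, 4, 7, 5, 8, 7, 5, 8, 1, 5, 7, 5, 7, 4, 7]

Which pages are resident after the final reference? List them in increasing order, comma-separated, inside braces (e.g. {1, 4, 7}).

{4, 5, 7}

7 → fault, frames [7]
9 → fault, frames [7, 9]
4 → fault, frames [7, 9, 4]
1 → fault, evict 7, frames [9, 4, 1]
4 → hit
7 → fault, evict 9, frames [4, 1, 7]
5 → fault, evict 1, frames [4, 7, 5]
8 → fault, evict 7, frames [4, 5, 8]
7 → fault, evict 5, frames [4, 8, 7]
5 → fault, evict 8, frames [4, 7, 5]
8 → fault, evict 7, frames [4, 5, 8]
1 → fault, evict 5, frames [4, 8, 1]
5 → fault, evict 8, frames [4, 1, 5]
7 → fault, evict 1, frames [4, 5, 7]
5 → hit
7 → hit
4 → hit
7 → hit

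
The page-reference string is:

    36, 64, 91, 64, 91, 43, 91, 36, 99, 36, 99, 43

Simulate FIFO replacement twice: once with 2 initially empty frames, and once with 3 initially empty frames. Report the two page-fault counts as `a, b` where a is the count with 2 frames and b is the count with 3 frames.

7, 6

2 frames: F F F . . F . F F . . F → 7 faults.
3 frames: F F F . . F . F F . . . → 6 faults.
6 < 7: adding a frame reduced faults, as is typical.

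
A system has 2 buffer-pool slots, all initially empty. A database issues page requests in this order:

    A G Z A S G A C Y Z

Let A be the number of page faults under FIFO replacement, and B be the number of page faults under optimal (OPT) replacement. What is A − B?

2

Under FIFO: F F F F F F F F F F → 10 faults.
Under OPT: F F F . F F . F F F → 8 faults.
A − B = 10 − 8 = 2.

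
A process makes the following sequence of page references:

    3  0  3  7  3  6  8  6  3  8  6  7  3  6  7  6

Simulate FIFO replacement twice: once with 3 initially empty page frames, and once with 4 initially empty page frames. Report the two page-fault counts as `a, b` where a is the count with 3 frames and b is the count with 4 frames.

3 frames: F F . F . F F . F . . F . F . . → 8 faults.
4 frames: F F . F . F F . F . . . . . . . → 6 faults.
6 < 8: adding a frame reduced faults, as is typical.

8, 6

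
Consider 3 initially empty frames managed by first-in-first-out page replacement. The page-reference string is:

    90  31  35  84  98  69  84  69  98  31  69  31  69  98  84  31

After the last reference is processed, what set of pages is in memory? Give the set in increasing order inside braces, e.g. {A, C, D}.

{31, 69, 84}

90 → fault, frames [90]
31 → fault, frames [90, 31]
35 → fault, frames [90, 31, 35]
84 → fault, evict 90, frames [31, 35, 84]
98 → fault, evict 31, frames [35, 84, 98]
69 → fault, evict 35, frames [84, 98, 69]
84 → hit
69 → hit
98 → hit
31 → fault, evict 84, frames [98, 69, 31]
69 → hit
31 → hit
69 → hit
98 → hit
84 → fault, evict 98, frames [69, 31, 84]
31 → hit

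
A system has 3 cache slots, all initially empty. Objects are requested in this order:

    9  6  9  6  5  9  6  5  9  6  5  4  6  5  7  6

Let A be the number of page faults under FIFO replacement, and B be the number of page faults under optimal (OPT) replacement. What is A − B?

1

Under FIFO: F F . . F . . . . . . F . . F F → 6 faults.
Under OPT: F F . . F . . . . . . F . . F . → 5 faults.
A − B = 6 − 5 = 1.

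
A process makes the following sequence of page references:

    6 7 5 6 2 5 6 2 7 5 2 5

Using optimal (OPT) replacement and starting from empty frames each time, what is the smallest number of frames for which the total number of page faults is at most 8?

2

f=1: 12 faults
f=2: 7 faults
f=3: 5 faults
f=4: 4 faults
Smallest f with faults ≤ 8 is 2.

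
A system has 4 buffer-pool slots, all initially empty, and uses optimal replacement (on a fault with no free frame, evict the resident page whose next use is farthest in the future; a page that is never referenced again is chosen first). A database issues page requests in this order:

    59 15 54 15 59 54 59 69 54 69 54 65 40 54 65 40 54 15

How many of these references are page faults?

6

59 → fault, frames [59]
15 → fault, frames [59, 15]
54 → fault, frames [59, 15, 54]
15 → hit
59 → hit
54 → hit
59 → hit
69 → fault, frames [59, 15, 54, 69]
54 → hit
69 → hit
54 → hit
65 → fault, evict 69, frames [59, 15, 54, 65]
40 → fault, evict 59, frames [15, 54, 65, 40]
54 → hit
65 → hit
40 → hit
54 → hit
15 → hit
Page faults: 6.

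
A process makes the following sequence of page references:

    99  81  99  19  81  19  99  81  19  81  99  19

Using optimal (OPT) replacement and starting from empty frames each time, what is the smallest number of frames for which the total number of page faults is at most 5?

f=1: 12 faults
f=2: 6 faults
f=3: 3 faults
Smallest f with faults ≤ 5 is 3.

3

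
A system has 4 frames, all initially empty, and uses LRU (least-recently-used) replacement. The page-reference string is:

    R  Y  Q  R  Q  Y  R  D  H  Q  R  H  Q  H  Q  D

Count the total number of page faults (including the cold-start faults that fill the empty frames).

6

R -> fault, frames (R)
Y -> fault, frames (R Y)
Q -> fault, frames (R Y Q)
R -> hit
Q -> hit
Y -> hit
R -> hit
D -> fault, frames (Q Y R D)
H -> fault, evict Q, frames (Y R D H)
Q -> fault, evict Y, frames (R D H Q)
R -> hit
H -> hit
Q -> hit
H -> hit
Q -> hit
D -> hit
Page faults: 6.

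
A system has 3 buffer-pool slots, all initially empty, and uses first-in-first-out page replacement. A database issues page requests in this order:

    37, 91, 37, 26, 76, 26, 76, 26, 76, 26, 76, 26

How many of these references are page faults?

4

37: miss, frames {37}
91: miss, frames {37,91}
37: hit
26: miss, frames {37,91,26}
76: miss, evict 37, frames {91,26,76}
26: hit
76: hit
26: hit
76: hit
26: hit
76: hit
26: hit
Page faults: 4.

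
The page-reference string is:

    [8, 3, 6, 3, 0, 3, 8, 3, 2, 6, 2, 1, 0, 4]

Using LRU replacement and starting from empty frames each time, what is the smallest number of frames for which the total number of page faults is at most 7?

f=1: 14 faults
f=2: 10 faults
f=3: 10 faults
f=4: 9 faults
f=5: 8 faults
f=6: 7 faults
f=7: 7 faults
Smallest f with faults ≤ 7 is 6.

6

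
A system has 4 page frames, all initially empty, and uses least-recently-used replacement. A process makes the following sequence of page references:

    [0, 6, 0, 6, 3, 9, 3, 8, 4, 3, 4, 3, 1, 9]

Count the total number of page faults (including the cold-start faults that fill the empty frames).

8

0 -> miss, frames (0)
6 -> miss, frames (0 6)
0 -> hit
6 -> hit
3 -> miss, frames (0 6 3)
9 -> miss, frames (0 6 3 9)
3 -> hit
8 -> miss, evict 0, frames (6 9 3 8)
4 -> miss, evict 6, frames (9 3 8 4)
3 -> hit
4 -> hit
3 -> hit
1 -> miss, evict 9, frames (8 4 3 1)
9 -> miss, evict 8, frames (4 3 1 9)
Page faults: 8.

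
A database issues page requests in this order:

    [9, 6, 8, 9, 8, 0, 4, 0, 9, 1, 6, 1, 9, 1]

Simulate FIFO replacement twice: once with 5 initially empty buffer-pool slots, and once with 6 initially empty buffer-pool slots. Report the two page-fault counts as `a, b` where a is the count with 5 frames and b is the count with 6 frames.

7, 6

5 frames: F F F . . F F . . F . . F . → 7 faults.
6 frames: F F F . . F F . . F . . . . → 6 faults.
6 < 7: adding a frame reduced faults, as is typical.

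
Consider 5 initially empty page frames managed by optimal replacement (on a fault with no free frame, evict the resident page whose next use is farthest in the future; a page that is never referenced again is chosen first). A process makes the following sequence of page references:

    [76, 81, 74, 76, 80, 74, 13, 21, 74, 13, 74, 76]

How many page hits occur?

76 → miss, frames {76}
81 → miss, frames {76,81}
74 → miss, frames {76,81,74}
76 → hit
80 → miss, frames {76,81,74,80}
74 → hit
13 → miss, frames {76,81,74,80,13}
21 → miss, evict 80, frames {76,81,74,13,21}
74 → hit
13 → hit
74 → hit
76 → hit
Hits: 6.

6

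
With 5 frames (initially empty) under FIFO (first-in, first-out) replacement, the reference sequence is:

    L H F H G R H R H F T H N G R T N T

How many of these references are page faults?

7

L -> miss, frames [L]
H -> miss, frames [L, H]
F -> miss, frames [L, H, F]
H -> hit
G -> miss, frames [L, H, F, G]
R -> miss, frames [L, H, F, G, R]
H -> hit
R -> hit
H -> hit
F -> hit
T -> miss, evict L, frames [H, F, G, R, T]
H -> hit
N -> miss, evict H, frames [F, G, R, T, N]
G -> hit
R -> hit
T -> hit
N -> hit
T -> hit
Page faults: 7.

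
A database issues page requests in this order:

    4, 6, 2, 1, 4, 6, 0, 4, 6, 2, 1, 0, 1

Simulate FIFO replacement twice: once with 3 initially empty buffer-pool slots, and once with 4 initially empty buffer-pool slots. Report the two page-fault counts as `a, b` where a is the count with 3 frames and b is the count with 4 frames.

3 frames: F F F F F F F . . F F . . → 9 faults.
4 frames: F F F F . . F F F F F F . → 10 faults.
10 > 9: adding a frame increased faults — Belady's anomaly.

9, 10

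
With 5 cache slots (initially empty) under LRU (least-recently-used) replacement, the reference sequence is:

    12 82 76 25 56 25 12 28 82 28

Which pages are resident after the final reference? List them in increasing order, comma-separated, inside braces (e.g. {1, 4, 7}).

12 → miss, frames [12]
82 → miss, frames [12, 82]
76 → miss, frames [12, 82, 76]
25 → miss, frames [12, 82, 76, 25]
56 → miss, frames [12, 82, 76, 25, 56]
25 → hit
12 → hit
28 → miss, evict 82, frames [76, 56, 25, 12, 28]
82 → miss, evict 76, frames [56, 25, 12, 28, 82]
28 → hit

{12, 25, 28, 56, 82}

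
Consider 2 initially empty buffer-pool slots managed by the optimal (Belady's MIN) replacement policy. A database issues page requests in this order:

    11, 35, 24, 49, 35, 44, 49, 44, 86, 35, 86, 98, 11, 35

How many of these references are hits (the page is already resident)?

11 -> fault, frames [11]
35 -> fault, frames [11, 35]
24 -> fault, evict 11, frames [35, 24]
49 -> fault, evict 24, frames [35, 49]
35 -> hit
44 -> fault, evict 35, frames [49, 44]
49 -> hit
44 -> hit
86 -> fault, evict 44, frames [49, 86]
35 -> fault, evict 49, frames [86, 35]
86 -> hit
98 -> fault, evict 86, frames [35, 98]
11 -> fault, evict 98, frames [35, 11]
35 -> hit
Hits: 5.

5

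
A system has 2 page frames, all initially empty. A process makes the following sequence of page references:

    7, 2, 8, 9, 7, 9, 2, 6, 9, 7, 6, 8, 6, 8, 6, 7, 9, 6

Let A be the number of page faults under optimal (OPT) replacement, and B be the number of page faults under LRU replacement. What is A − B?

-4

Under OPT: F F F F . . F F . F . F . . . F F . → 10 faults.
Under LRU: F F F F F . F F F F F F . . . F F F → 14 faults.
A − B = 10 − 14 = -4.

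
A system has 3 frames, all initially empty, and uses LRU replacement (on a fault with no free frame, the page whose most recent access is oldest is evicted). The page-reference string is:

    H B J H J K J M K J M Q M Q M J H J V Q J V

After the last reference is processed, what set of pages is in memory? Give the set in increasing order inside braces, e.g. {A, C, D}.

H → fault, frames (H)
B → fault, frames (H B)
J → fault, frames (H B J)
H → hit
J → hit
K → fault, evict B, frames (H J K)
J → hit
M → fault, evict H, frames (K J M)
K → hit
J → hit
M → hit
Q → fault, evict K, frames (J M Q)
M → hit
Q → hit
M → hit
J → hit
H → fault, evict Q, frames (M J H)
J → hit
V → fault, evict M, frames (H J V)
Q → fault, evict H, frames (J V Q)
J → hit
V → hit

{J, Q, V}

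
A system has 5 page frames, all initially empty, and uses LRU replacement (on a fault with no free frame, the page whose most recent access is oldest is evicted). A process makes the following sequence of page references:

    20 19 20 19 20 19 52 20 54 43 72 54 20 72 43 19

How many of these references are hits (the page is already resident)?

9

20 → miss, frames {20}
19 → miss, frames {20,19}
20 → hit
19 → hit
20 → hit
19 → hit
52 → miss, frames {20,19,52}
20 → hit
54 → miss, frames {19,52,20,54}
43 → miss, frames {19,52,20,54,43}
72 → miss, evict 19, frames {52,20,54,43,72}
54 → hit
20 → hit
72 → hit
43 → hit
19 → miss, evict 52, frames {54,20,72,43,19}
Hits: 9.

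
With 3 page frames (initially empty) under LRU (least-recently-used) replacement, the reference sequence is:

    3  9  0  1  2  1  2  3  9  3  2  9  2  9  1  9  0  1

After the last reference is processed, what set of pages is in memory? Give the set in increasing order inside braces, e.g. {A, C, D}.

3: fault, frames {3}
9: fault, frames {3,9}
0: fault, frames {3,9,0}
1: fault, evict 3, frames {9,0,1}
2: fault, evict 9, frames {0,1,2}
1: hit
2: hit
3: fault, evict 0, frames {1,2,3}
9: fault, evict 1, frames {2,3,9}
3: hit
2: hit
9: hit
2: hit
9: hit
1: fault, evict 3, frames {2,9,1}
9: hit
0: fault, evict 2, frames {1,9,0}
1: hit

{0, 1, 9}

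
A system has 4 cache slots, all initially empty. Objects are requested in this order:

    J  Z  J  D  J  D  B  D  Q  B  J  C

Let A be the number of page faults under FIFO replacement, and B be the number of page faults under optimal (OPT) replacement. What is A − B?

1

Under FIFO: F F . F . . F . F . F F → 7 faults.
Under OPT: F F . F . . F . F . . F → 6 faults.
A − B = 7 − 6 = 1.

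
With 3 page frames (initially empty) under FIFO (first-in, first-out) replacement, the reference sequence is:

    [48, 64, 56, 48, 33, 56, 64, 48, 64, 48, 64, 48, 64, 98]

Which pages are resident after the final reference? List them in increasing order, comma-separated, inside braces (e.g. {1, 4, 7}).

48: fault, frames [48]
64: fault, frames [48, 64]
56: fault, frames [48, 64, 56]
48: hit
33: fault, evict 48, frames [64, 56, 33]
56: hit
64: hit
48: fault, evict 64, frames [56, 33, 48]
64: fault, evict 56, frames [33, 48, 64]
48: hit
64: hit
48: hit
64: hit
98: fault, evict 33, frames [48, 64, 98]

{48, 64, 98}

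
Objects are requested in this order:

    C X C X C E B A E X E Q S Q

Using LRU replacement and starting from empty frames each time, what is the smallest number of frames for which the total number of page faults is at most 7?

f=1: 14 faults
f=2: 9 faults
f=3: 8 faults
f=4: 8 faults
f=5: 7 faults
f=6: 7 faults
f=7: 7 faults
Smallest f with faults ≤ 7 is 5.

5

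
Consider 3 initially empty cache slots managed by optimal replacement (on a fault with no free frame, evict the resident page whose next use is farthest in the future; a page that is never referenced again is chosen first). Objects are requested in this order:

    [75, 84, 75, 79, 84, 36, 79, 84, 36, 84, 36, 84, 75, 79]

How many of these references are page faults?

5

75 -> miss, frames {75}
84 -> miss, frames {75,84}
75 -> hit
79 -> miss, frames {75,84,79}
84 -> hit
36 -> miss, evict 75, frames {84,79,36}
79 -> hit
84 -> hit
36 -> hit
84 -> hit
36 -> hit
84 -> hit
75 -> miss, evict 36, frames {84,79,75}
79 -> hit
Page faults: 5.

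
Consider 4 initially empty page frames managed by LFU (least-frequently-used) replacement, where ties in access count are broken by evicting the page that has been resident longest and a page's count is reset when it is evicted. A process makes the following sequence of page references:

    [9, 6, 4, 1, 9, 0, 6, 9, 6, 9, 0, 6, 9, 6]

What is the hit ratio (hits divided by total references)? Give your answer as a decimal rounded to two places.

0.57

9 → miss, frames (9)
6 → miss, frames (9 6)
4 → miss, frames (9 6 4)
1 → miss, frames (9 6 4 1)
9 → hit
0 → miss, evict 6, frames (9 4 1 0)
6 → miss, evict 4, frames (9 1 0 6)
9 → hit
6 → hit
9 → hit
0 → hit
6 → hit
9 → hit
6 → hit
Hits: 8 of 14 references → 8/14 = 0.5714.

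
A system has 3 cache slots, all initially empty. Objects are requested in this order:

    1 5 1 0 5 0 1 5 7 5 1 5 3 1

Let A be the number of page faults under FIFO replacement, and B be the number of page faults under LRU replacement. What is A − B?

Under FIFO: F F . F . . . . F . F F F . → 7 faults.
Under LRU: F F . F . . . . F . . . F . → 5 faults.
A − B = 7 − 5 = 2.

2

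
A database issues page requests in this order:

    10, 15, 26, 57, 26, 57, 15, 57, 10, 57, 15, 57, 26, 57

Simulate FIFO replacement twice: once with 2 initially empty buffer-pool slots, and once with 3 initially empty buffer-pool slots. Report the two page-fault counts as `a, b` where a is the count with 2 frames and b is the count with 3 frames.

2 frames: F F F F . . F . F F F . F F → 10 faults.
3 frames: F F F F . . . . F . F . F F → 8 faults.
8 < 10: adding a frame reduced faults, as is typical.

10, 8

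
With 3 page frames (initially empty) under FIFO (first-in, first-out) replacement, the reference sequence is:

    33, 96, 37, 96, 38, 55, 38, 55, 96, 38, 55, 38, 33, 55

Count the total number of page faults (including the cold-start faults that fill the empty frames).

33: miss, frames {33}
96: miss, frames {33,96}
37: miss, frames {33,96,37}
96: hit
38: miss, evict 33, frames {96,37,38}
55: miss, evict 96, frames {37,38,55}
38: hit
55: hit
96: miss, evict 37, frames {38,55,96}
38: hit
55: hit
38: hit
33: miss, evict 38, frames {55,96,33}
55: hit
Page faults: 7.

7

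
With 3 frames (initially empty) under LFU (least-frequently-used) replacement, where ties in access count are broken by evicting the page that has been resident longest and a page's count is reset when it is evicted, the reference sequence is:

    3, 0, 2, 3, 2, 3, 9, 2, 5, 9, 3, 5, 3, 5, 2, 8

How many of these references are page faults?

3 -> miss, frames (3)
0 -> miss, frames (3 0)
2 -> miss, frames (3 0 2)
3 -> hit
2 -> hit
3 -> hit
9 -> miss, evict 0, frames (3 2 9)
2 -> hit
5 -> miss, evict 9, frames (3 2 5)
9 -> miss, evict 5, frames (3 2 9)
3 -> hit
5 -> miss, evict 9, frames (3 2 5)
3 -> hit
5 -> hit
2 -> hit
8 -> miss, evict 5, frames (3 2 8)
Page faults: 8.

8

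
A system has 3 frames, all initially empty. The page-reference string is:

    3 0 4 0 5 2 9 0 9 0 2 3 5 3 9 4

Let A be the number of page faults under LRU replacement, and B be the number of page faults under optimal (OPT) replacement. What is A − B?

Under LRU: F F F . F F F F . . . F F . F F → 11 faults.
Under OPT: F F F . F F F . . . . F F . . F → 9 faults.
A − B = 11 − 9 = 2.

2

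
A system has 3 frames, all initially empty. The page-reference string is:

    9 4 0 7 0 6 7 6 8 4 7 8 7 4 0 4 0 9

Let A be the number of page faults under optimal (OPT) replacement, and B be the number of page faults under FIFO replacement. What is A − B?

-2

Under OPT: F F F F . F . . F . . . . . F . . F → 8 faults.
Under FIFO: F F F F . F . . F F F . . . F . . F → 10 faults.
A − B = 8 − 10 = -2.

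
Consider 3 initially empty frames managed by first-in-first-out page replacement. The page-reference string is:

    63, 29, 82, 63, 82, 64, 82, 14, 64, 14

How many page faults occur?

63: fault, frames [63]
29: fault, frames [63, 29]
82: fault, frames [63, 29, 82]
63: hit
82: hit
64: fault, evict 63, frames [29, 82, 64]
82: hit
14: fault, evict 29, frames [82, 64, 14]
64: hit
14: hit
Page faults: 5.

5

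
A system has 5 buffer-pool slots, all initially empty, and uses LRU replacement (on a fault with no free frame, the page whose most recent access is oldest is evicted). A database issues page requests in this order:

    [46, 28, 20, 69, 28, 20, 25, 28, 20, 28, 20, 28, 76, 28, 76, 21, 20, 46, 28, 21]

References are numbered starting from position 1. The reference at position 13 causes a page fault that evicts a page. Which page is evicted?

pos 1: 46 → fault, frames [46]
pos 2: 28 → fault, frames [46, 28]
pos 3: 20 → fault, frames [46, 28, 20]
pos 4: 69 → fault, frames [46, 28, 20, 69]
pos 5: 28 → hit
pos 6: 20 → hit
pos 7: 25 → fault, frames [46, 69, 28, 20, 25]
pos 8: 28 → hit
pos 9: 20 → hit
pos 10: 28 → hit
pos 11: 20 → hit
pos 12: 28 → hit
pos 13: 76 → fault, evict 46, frames [69, 25, 20, 28, 76]
At position 13, page 46 is evicted.

46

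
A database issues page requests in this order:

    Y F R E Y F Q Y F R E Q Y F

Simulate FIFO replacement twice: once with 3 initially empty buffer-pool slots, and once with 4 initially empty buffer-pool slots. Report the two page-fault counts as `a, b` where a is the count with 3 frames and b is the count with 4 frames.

3 frames: F F F F F F F . . F F . F F → 11 faults.
4 frames: F F F F . . F F F F F F F F → 12 faults.
12 > 11: adding a frame increased faults — Belady's anomaly.

11, 12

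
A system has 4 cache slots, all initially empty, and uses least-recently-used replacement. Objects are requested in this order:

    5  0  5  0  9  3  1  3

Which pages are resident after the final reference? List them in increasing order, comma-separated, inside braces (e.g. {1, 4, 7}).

{0, 1, 3, 9}

5: miss, frames {5}
0: miss, frames {5,0}
5: hit
0: hit
9: miss, frames {5,0,9}
3: miss, frames {5,0,9,3}
1: miss, evict 5, frames {0,9,3,1}
3: hit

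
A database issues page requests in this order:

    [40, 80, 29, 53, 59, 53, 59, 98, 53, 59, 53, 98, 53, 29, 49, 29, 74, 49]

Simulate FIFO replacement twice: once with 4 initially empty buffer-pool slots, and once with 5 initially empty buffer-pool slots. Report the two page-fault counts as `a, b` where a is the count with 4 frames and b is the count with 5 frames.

9, 8

4 frames: F F F F F . . F . . . . . . F F F . → 9 faults.
5 frames: F F F F F . . F . . . . . . F . F . → 8 faults.
8 < 9: adding a frame reduced faults, as is typical.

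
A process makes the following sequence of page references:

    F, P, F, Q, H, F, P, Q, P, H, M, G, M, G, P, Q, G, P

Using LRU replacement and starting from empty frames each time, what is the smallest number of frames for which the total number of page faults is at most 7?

4

f=1: 18 faults
f=2: 14 faults
f=3: 11 faults
f=4: 7 faults
f=5: 6 faults
f=6: 6 faults
Smallest f with faults ≤ 7 is 4.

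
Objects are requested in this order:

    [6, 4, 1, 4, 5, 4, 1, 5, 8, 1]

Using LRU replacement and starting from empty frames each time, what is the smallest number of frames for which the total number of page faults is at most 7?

3

f=1: 10 faults
f=2: 8 faults
f=3: 5 faults
f=4: 5 faults
f=5: 5 faults
Smallest f with faults ≤ 7 is 3.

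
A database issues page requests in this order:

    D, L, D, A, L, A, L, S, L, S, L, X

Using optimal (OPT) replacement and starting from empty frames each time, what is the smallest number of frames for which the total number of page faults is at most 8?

f=1: 12 faults
f=2: 5 faults
f=3: 5 faults
f=4: 5 faults
f=5: 5 faults
Smallest f with faults ≤ 8 is 2.

2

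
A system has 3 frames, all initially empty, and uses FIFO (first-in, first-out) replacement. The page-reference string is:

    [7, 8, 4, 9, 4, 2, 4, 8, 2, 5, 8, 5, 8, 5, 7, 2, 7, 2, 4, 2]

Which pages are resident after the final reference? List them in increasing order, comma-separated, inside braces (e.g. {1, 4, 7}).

7 -> fault, frames [7]
8 -> fault, frames [7, 8]
4 -> fault, frames [7, 8, 4]
9 -> fault, evict 7, frames [8, 4, 9]
4 -> hit
2 -> fault, evict 8, frames [4, 9, 2]
4 -> hit
8 -> fault, evict 4, frames [9, 2, 8]
2 -> hit
5 -> fault, evict 9, frames [2, 8, 5]
8 -> hit
5 -> hit
8 -> hit
5 -> hit
7 -> fault, evict 2, frames [8, 5, 7]
2 -> fault, evict 8, frames [5, 7, 2]
7 -> hit
2 -> hit
4 -> fault, evict 5, frames [7, 2, 4]
2 -> hit

{2, 4, 7}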